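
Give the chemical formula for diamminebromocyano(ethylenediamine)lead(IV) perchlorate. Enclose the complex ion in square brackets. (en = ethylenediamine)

[PbBr(CN)(en)(NH3)2](ClO4)2

Ligands: 1 bromo (Br, -1), 1 cyano (CN, -1), 1 ethylenediamine (en, neutral), 2 ammine (NH3, neutral). Ligand charge sum = -2.
With Pb in oxidation state +4, the complex ion is [Pb...]^2+.
Charge balance with perchlorate (-1) requires 1 complex ion per 2 perchlorate.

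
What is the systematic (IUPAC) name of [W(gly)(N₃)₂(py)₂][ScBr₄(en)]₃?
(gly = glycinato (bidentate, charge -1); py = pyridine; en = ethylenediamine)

diazido(glycinato)bis(pyridine)tungsten(VI) tetrabromo(ethylenediamine)scandate(III)

Both ions are complex: the cation is named first with the plain metal name, the anion second with the -ate form; each ion's ligands are alphabetised independently.
Scandium is always +3 in its complexes; the anion's ligand charges sum to -4, so the complex anion is 1−.
With 3 anions per cation, the cation must be 3×1 = 3+.
Cation: ligand charges sum to -3; for the ion to be 3+, W = +6.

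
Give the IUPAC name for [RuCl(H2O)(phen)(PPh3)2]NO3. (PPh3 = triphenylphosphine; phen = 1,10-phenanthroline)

aquachloro(1,10-phenanthroline)bis(triphenylphosphine)ruthenium(II) nitrate

The 1 nitrate counter-ion carries a total charge of -1, so each complex ion is 1+.
Ligand charges: 2×triphenylphosphine (neutral), 1×aqua (neutral), 1×1,10-phenanthroline (neutral), 1×chloro (-1 each); total -1. So Ru + (-1) = 1+, giving Ru = +2.
Ligands are named alphabetically: aqua before chloro before phenanthroline before triphenylphosphine.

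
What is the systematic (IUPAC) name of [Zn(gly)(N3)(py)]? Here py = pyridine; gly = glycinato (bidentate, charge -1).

azido(glycinato)(pyridine)zinc(II)

There is no counter-ion, so the complex is neutral overall.
Ligand charges: 1×pyridine (neutral), 1×glycinato (-1 each), 1×azido (-1 each); total -2. So Zn + (-2) = 0, giving Zn = +2.
Ligands are named alphabetically: azido before glycinato before pyridine.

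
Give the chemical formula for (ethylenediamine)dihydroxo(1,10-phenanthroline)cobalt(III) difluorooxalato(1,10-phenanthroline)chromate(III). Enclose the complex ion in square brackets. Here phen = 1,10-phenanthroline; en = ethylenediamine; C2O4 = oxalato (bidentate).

Cation [Co…]: ligand charges -2, Co(III) ⇒ ion charge 1+.
Anion [Cr…]: ligand charges -4, Cr(III) ⇒ ion charge 1−.
One 1+ cation balances one 1− anion.

[Co(en)(OH)2(phen)][Cr(C2O4)F2(phen)]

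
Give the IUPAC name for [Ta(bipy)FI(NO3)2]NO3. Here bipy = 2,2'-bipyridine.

The 1 nitrate counter-ion carries a total charge of -1, so each complex ion is 1+.
Ligand charges: 1×2,2'-bipyridine (neutral), 2×nitrato (-1 each), 1×iodo (-1 each), 1×fluoro (-1 each); total -4. So Ta + (-4) = 1+, giving Ta = +5.
Ligands are named alphabetically: bipyridine before fluoro before iodo before nitrato.

(2,2'-bipyridine)fluoroiododinitratotantalum(V) nitrate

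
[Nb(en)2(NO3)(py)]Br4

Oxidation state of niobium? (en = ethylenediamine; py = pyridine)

4 bromide outside the brackets (-1 each) → the complex ion is 4+.
Ligand charges: 1×NO3 = -1; 2×en neutral; 1×py neutral; sum -1.
Nb + (-1) = 4+ ⇒ Nb is +5.

+5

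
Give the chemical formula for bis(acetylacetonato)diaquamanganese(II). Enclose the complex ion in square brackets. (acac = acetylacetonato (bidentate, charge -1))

[Mn(acac)2(H2O)2]

Ligands: 2 aqua (H2O, neutral), 2 acetylacetonato (acac, -1). Ligand charge sum = -2.
With Mn in oxidation state +2, the complex ion is [Mn...].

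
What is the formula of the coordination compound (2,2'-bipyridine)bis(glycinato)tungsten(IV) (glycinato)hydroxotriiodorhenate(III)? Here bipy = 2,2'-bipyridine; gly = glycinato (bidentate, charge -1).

[W(bipy)(gly)2][Re(gly)I3(OH)]

Cation [W…]: ligand charges -2, W(IV) ⇒ ion charge 2+.
Anion [Re…]: ligand charges -5, Re(III) ⇒ ion charge 2−.
One 2+ cation balances one 2− anion.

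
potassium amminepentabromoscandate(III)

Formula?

K2[ScBr5(NH3)]

Ligands: 5 bromo (Br, -1), 1 ammine (NH3, neutral). Ligand charge sum = -5.
Charge balance with potassium (+1) requires 1 complex ion per 2 potassium.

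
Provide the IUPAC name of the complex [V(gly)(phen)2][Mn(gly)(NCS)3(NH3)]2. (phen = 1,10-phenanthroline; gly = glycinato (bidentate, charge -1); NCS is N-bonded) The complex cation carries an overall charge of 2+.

(glycinato)bis(1,10-phenanthroline)vanadium(III) ammine(glycinato)triisothiocyanatomanganate(III)

Both ions are complex: the cation is named first with the plain metal name, the anion second with the -ate form; each ion's ligands are alphabetised independently.
The complex cation is given as 2+; its ligand charges sum to -1, so V = +3.
With 2 anions per cation, each anion must be 2/2 = 1−.
Anion: ligand charges sum to -4; for the ion to be 1−, Mn = +3.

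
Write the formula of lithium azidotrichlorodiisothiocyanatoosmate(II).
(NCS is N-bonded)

Li4[OsCl3(N3)(NCS)2]

Ligands: 1 azido (N3, -1), 2 isothiocyanato (NCS, -1), 3 chloro (Cl, -1). Ligand charge sum = -6.
Charge balance with lithium (+1) requires 1 complex ion per 4 lithium.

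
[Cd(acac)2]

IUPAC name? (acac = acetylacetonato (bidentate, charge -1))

bis(acetylacetonato)cadmium(II)

There is no counter-ion, so the complex is neutral overall.
Ligand charges: 2×acetylacetonato (-1 each); total -2. So Cd + (-2) = 0, giving Cd = +2.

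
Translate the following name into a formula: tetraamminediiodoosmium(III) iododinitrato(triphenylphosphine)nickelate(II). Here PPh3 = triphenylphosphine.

Cation [Os…]: ligand charges -2, Os(III) ⇒ ion charge 1+.
Anion [Ni…]: ligand charges -3, Ni(II) ⇒ ion charge 1−.
One 1+ cation balances one 1− anion.

[OsI2(NH3)4][NiI(NO3)2(PPh3)]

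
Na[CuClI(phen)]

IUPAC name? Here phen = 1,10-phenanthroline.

sodium chloroiodo(1,10-phenanthroline)cuprate(I)

The 1 sodium counter-ion carries a total charge of +1, so each complex ion is 1−.
Ligand charges: 1×chloro (-1 each), 1×1,10-phenanthroline (neutral), 1×iodo (-1 each); total -2. So Cu + (-2) = 1−, giving Cu = +1.
Ligands are named alphabetically: chloro before iodo before phenanthroline.
The complex ion is anionic, so copper takes the -ate form cuprate(I).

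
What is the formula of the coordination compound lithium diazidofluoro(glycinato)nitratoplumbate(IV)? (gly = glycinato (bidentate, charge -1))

Ligands: 1 fluoro (F, -1), 2 azido (N3, -1), 1 nitrato (NO3, -1), 1 glycinato (gly, -1). Ligand charge sum = -5.
With Pb in oxidation state +4, the complex ion is [Pb...]^1−.
Charge balance with lithium (+1) requires 1 complex ion per 1 lithium.

Li[PbF(gly)(N3)2(NO3)]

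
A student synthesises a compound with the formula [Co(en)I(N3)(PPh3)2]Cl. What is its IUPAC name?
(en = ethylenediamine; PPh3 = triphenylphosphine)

The 1 chloride counter-ion carries a total charge of -1, so each complex ion is 1+.
Ligand charges: 1×azido (-1 each), 1×ethylenediamine (neutral), 1×iodo (-1 each), 2×triphenylphosphine (neutral); total -2. So Co + (-2) = 1+, giving Co = +3.
Ligands are named alphabetically: azido before ethylenediamine before iodo before triphenylphosphine.

azido(ethylenediamine)iodobis(triphenylphosphine)cobalt(III) chloride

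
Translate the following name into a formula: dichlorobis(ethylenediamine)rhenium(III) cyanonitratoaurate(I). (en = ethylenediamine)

Cation [Re…]: ligand charges -2, Re(III) ⇒ ion charge 1+.
Anion [Au…]: ligand charges -2, Au(I) ⇒ ion charge 1−.
One 1+ cation balances one 1− anion.

[ReCl2(en)2][Au(CN)(NO3)]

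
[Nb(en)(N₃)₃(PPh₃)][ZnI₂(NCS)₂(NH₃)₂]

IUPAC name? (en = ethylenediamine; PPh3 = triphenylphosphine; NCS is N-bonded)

triazido(ethylenediamine)(triphenylphosphine)niobium(V) diamminediiododiisothiocyanatozincate(II)

Both ions are complex: the cation is named first with the plain metal name, the anion second with the -ate form; each ion's ligands are alphabetised independently.
Zinc is always +2 in its complexes; the anion's ligand charges sum to -4, so the complex anion is 2−.
A 1:1 salt means the cation carries the equal and opposite charge, 2+.
Cation: ligand charges sum to -3; for the ion to be 2+, Nb = +5.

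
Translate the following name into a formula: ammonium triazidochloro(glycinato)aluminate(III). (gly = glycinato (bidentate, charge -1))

(NH4)2[AlCl(gly)(N3)3]

Ligands: 1 chloro (Cl, -1), 1 glycinato (gly, -1), 3 azido (N3, -1). Ligand charge sum = -5.
With Al in oxidation state +3, the complex ion is [Al...]^2−.
Charge balance with ammonium (+1) requires 1 complex ion per 2 ammonium.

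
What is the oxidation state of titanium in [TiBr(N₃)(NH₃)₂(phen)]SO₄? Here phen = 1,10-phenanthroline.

+4

1 sulfate outside the brackets (-2 each) → the complex ion is 2+.
Ligand charges: 2×NH3 neutral; 1×phen neutral; 1×Br = -1; 1×N3 = -1; sum -2.
Ti + (-2) = 2+ ⇒ Ti is +4.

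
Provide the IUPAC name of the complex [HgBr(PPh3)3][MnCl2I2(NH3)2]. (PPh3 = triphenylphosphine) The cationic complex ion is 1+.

bromotris(triphenylphosphine)mercury(II) diamminedichlorodiiodomanganate(III)

Both ions are complex: the cation is named first with the plain metal name, the anion second with the -ate form; each ion's ligands are alphabetised independently.
The complex cation is given as 1+; its ligand charges sum to -1, so Hg = +2.
A 1:1 salt means the anion carries the equal and opposite charge, 1−.
Anion: ligand charges sum to -4; for the ion to be 1−, Mn = +3.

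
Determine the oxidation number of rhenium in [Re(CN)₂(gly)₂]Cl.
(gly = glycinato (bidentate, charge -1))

+5

1 chloride outside the brackets (-1 each) → the complex ion is 1+.
Ligand charges: 2×gly = -2; 2×CN = -2; sum -4.
Re + (-4) = 1+ ⇒ Re is +5.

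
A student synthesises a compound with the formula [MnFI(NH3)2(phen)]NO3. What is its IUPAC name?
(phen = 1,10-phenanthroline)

The 1 nitrate counter-ion carries a total charge of -1, so each complex ion is 1+.
Ligand charges: 1×iodo (-1 each), 1×fluoro (-1 each), 1×1,10-phenanthroline (neutral), 2×ammine (neutral); total -2. So Mn + (-2) = 1+, giving Mn = +3.
Ligands are named alphabetically: ammine before fluoro before iodo before phenanthroline.

diamminefluoroiodo(1,10-phenanthroline)manganese(III) nitrate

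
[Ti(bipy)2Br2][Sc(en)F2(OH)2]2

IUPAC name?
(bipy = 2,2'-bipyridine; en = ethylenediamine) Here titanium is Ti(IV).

Both ions are complex: the cation is named first with the plain metal name, the anion second with the -ate form; each ion's ligands are alphabetised independently.
Ti is given as +4; the cation's ligand charges sum to -2, so the complex cation is 2+.
With 2 anions per cation, each anion must be 2/2 = 1−.
Anion: ligand charges sum to -4; for the ion to be 1−, Sc = +3.

bis(2,2'-bipyridine)dibromotitanium(IV) (ethylenediamine)difluorodihydroxoscandate(III)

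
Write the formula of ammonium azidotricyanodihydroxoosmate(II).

Ligands: 2 hydroxo (OH, -1), 3 cyano (CN, -1), 1 azido (N3, -1). Ligand charge sum = -6.
Charge balance with ammonium (+1) requires 1 complex ion per 4 ammonium.

(NH4)4[Os(CN)3(N3)(OH)2]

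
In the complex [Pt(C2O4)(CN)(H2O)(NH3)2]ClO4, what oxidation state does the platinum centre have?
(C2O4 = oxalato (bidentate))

+4

1 perchlorate outside the brackets (-1 each) → the complex ion is 1+.
Ligand charges: 1×H2O neutral; 1×C2O4 = -2; 2×NH3 neutral; 1×CN = -1; sum -3.
Pt + (-3) = 1+ ⇒ Pt is +4.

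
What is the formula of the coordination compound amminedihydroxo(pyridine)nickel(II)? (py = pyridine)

Ligands: 1 ammine (NH3, neutral), 2 hydroxo (OH, -1), 1 pyridine (py, neutral). Ligand charge sum = -2.
With Ni in oxidation state +2, the complex ion is [Ni...].

[Ni(NH3)(OH)2(py)]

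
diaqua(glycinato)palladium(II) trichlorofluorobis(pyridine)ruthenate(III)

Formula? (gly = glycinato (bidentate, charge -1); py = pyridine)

[Pd(gly)(H2O)2][RuCl3F(py)2]

Cation [Pd…]: ligand charges -1, Pd(II) ⇒ ion charge 1+.
Anion [Ru…]: ligand charges -4, Ru(III) ⇒ ion charge 1−.
One 1+ cation balances one 1− anion.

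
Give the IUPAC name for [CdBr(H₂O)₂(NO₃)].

There is no counter-ion, so the complex is neutral overall.
Ligand charges: 1×bromo (-1 each), 2×aqua (neutral), 1×nitrato (-1 each); total -2. So Cd + (-2) = 0, giving Cd = +2.
Ligands are named alphabetically: aqua before bromo before nitrato.

diaquabromonitratocadmium(II)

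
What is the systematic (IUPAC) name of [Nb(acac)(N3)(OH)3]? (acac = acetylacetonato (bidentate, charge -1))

There is no counter-ion, so the complex is neutral overall.
Ligand charges: 3×hydroxo (-1 each), 1×acetylacetonato (-1 each), 1×azido (-1 each); total -5. So Nb + (-5) = 0, giving Nb = +5.
Ligands are named alphabetically: acetylacetonato before azido before hydroxo.

(acetylacetonato)azidotrihydroxoniobium(V)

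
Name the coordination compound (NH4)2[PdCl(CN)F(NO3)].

ammonium chlorocyanofluoronitratopalladate(II)

The 2 ammonium counter-ions carry a total charge of +2, so each complex ion is 2−.
Ligand charges: 1×nitrato (-1 each), 1×cyano (-1 each), 1×chloro (-1 each), 1×fluoro (-1 each); total -4. So Pd + (-4) = 2−, giving Pd = +2.
The complex ion is anionic, so palladium takes the -ate form palladate(II).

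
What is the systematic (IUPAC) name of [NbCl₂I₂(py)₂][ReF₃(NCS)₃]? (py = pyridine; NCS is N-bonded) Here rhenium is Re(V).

Both ions are complex: the cation is named first with the plain metal name, the anion second with the -ate form; each ion's ligands are alphabetised independently.
Re is given as +5; the anion's ligand charges sum to -6, so the complex anion is 1−.
A 1:1 salt means the cation carries the equal and opposite charge, 1+.
Cation: ligand charges sum to -4; for the ion to be 1+, Nb = +5.

dichlorodiiodobis(pyridine)niobium(V) trifluorotriisothiocyanatorhenate(V)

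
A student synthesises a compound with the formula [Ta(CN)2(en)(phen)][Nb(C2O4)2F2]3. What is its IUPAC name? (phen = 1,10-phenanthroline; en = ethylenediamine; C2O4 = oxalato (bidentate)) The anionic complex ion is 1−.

Both ions are complex: the cation is named first with the plain metal name, the anion second with the -ate form; each ion's ligands are alphabetised independently.
The complex anion is given as 1−; its ligand charges sum to -6, so Nb = +5.
With 3 anions per cation, the cation must be 3×1 = 3+.
Cation: ligand charges sum to -2; for the ion to be 3+, Ta = +5.

dicyano(ethylenediamine)(1,10-phenanthroline)tantalum(V) difluorodioxalatoniobate(V)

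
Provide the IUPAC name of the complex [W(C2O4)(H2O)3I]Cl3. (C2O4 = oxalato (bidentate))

triaquaiodooxalatotungsten(VI) chloride

The 3 chloride counter-ions carry a total charge of -3, so each complex ion is 3+.
Ligand charges: 1×oxalato (-2 each), 3×aqua (neutral), 1×iodo (-1 each); total -3. So W + (-3) = 3+, giving W = +6.
Ligands are named alphabetically: aqua before iodo before oxalato.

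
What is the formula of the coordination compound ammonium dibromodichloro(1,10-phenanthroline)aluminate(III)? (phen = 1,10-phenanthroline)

Ligands: 2 bromo (Br, -1), 1 1,10-phenanthroline (phen, neutral), 2 chloro (Cl, -1). Ligand charge sum = -4.
With Al in oxidation state +3, the complex ion is [Al...]^1−.
Charge balance with ammonium (+1) requires 1 complex ion per 1 ammonium.

NH4[AlBr2Cl2(phen)]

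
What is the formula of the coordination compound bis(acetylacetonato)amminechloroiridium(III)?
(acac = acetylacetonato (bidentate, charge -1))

[Ir(acac)2Cl(NH3)]

Ligands: 2 acetylacetonato (acac, -1), 1 chloro (Cl, -1), 1 ammine (NH3, neutral). Ligand charge sum = -3.
With Ir in oxidation state +3, the complex ion is [Ir...].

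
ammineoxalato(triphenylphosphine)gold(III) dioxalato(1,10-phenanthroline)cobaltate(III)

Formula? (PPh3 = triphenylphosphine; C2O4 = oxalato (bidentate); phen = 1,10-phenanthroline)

[Au(C2O4)(NH3)(PPh3)][Co(C2O4)2(phen)]

Cation [Au…]: ligand charges -2, Au(III) ⇒ ion charge 1+.
Anion [Co…]: ligand charges -4, Co(III) ⇒ ion charge 1−.
One 1+ cation balances one 1− anion.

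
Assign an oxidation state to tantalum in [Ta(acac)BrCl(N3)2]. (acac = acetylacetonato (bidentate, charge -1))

No counter-ion: the bracketed complex is neutral.
Ligand charges: 1×Cl = -1; 2×N3 = -2; 1×acac = -1; 1×Br = -1; sum -5.
Ta + (-5) = 0 ⇒ Ta is +5.

+5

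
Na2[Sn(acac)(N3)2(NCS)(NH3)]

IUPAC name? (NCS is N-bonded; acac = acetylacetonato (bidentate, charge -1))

The 2 sodium counter-ions carry a total charge of +2, so each complex ion is 2−.
Ligand charges: 1×isothiocyanato (-1 each), 2×azido (-1 each), 1×ammine (neutral), 1×acetylacetonato (-1 each); total -4. So Sn + (-4) = 2−, giving Sn = +2.
The complex ion is anionic, so tin takes the -ate form stannate(II).

sodium (acetylacetonato)amminediazidoisothiocyanatostannate(II)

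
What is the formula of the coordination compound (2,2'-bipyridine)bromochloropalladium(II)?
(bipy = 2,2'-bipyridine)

[Pd(bipy)BrCl]

Ligands: 1 chloro (Cl, -1), 1 bromo (Br, -1), 1 2,2'-bipyridine (bipy, neutral). Ligand charge sum = -2.
With Pd in oxidation state +2, the complex ion is [Pd...].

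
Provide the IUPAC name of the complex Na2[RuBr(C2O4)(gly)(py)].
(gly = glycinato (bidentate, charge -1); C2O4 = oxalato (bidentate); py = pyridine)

The 2 sodium counter-ions carry a total charge of +2, so each complex ion is 2−.
Ligand charges: 1×glycinato (-1 each), 1×oxalato (-2 each), 1×pyridine (neutral), 1×bromo (-1 each); total -4. So Ru + (-4) = 2−, giving Ru = +2.
Ligands are named alphabetically: bromo before glycinato before oxalato before pyridine.
The complex ion is anionic, so ruthenium takes the -ate form ruthenate(II).

sodium bromo(glycinato)oxalato(pyridine)ruthenate(II)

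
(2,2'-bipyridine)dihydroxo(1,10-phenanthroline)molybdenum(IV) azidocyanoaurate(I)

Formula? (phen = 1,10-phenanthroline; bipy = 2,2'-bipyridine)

Cation [Mo…]: ligand charges -2, Mo(IV) ⇒ ion charge 2+.
Anion [Au…]: ligand charges -2, Au(I) ⇒ ion charge 1−.

[Mo(bipy)(OH)2(phen)][Au(CN)(N3)]2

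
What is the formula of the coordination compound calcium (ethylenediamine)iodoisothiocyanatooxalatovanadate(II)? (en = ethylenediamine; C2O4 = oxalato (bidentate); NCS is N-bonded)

Ligands: 1 iodo (I, -1), 1 ethylenediamine (en, neutral), 1 oxalato (C2O4, -2), 1 isothiocyanato (NCS, -1). Ligand charge sum = -4.
With V in oxidation state +2, the complex ion is [V...]^2−.
Charge balance with calcium (+2) requires 1 complex ion per 1 calcium.

Ca[V(C2O4)(en)I(NCS)]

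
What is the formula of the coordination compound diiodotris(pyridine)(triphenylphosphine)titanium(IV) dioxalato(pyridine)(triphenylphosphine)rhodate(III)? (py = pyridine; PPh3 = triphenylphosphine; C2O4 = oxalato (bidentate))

Cation [Ti…]: ligand charges -2, Ti(IV) ⇒ ion charge 2+.
Anion [Rh…]: ligand charges -4, Rh(III) ⇒ ion charge 1−.
One 2+ cation requires 2 of the 1− anion.

[TiI2(PPh3)(py)3][Rh(C2O4)2(PPh3)(py)]2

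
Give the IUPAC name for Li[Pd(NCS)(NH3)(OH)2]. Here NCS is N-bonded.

lithium amminedihydroxoisothiocyanatopalladate(II)

The 1 lithium counter-ion carries a total charge of +1, so each complex ion is 1−.
Ligand charges: 2×hydroxo (-1 each), 1×isothiocyanato (-1 each), 1×ammine (neutral); total -3. So Pd + (-3) = 1−, giving Pd = +2.
Ligands are named alphabetically: ammine before hydroxo before isothiocyanato.
The complex ion is anionic, so palladium takes the -ate form palladate(II).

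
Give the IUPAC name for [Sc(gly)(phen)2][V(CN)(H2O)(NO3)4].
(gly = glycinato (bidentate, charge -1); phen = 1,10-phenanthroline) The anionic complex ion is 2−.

(glycinato)bis(1,10-phenanthroline)scandium(III) aquacyanotetranitratovanadate(III)

The complex anion is given as 2−; its ligand charges sum to -5, so V = +3.
A 1:1 salt means the cation carries the equal and opposite charge, 2+.
Cation: ligand charges sum to -1; for the ion to be 2+, Sc = +3.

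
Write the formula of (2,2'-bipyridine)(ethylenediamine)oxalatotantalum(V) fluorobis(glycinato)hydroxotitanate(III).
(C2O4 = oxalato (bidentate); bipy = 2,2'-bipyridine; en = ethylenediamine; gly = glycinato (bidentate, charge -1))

Cation [Ta…]: ligand charges -2, Ta(V) ⇒ ion charge 3+.
Anion [Ti…]: ligand charges -4, Ti(III) ⇒ ion charge 1−.
One 3+ cation requires 3 of the 1− anion.

[Ta(bipy)(C2O4)(en)][TiF(gly)2(OH)]3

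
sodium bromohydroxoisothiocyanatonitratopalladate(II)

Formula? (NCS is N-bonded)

Na2[PdBr(NCS)(NO3)(OH)]

Ligands: 1 bromo (Br, -1), 1 nitrato (NO3, -1), 1 isothiocyanato (NCS, -1), 1 hydroxo (OH, -1). Ligand charge sum = -4.
With Pd in oxidation state +2, the complex ion is [Pd...]^2−.
Charge balance with sodium (+1) requires 1 complex ion per 2 sodium.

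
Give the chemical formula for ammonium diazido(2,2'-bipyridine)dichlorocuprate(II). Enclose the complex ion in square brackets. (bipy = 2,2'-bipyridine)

(NH4)2[Cu(bipy)Cl2(N3)2]

Ligands: 2 azido (N3, -1), 1 2,2'-bipyridine (bipy, neutral), 2 chloro (Cl, -1). Ligand charge sum = -4.
Charge balance with ammonium (+1) requires 1 complex ion per 2 ammonium.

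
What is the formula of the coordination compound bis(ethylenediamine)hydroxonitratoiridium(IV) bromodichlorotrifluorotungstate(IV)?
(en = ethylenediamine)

[Ir(en)2(NO3)(OH)][WBrCl2F3]

Cation [Ir…]: ligand charges -2, Ir(IV) ⇒ ion charge 2+.
Anion [W…]: ligand charges -6, W(IV) ⇒ ion charge 2−.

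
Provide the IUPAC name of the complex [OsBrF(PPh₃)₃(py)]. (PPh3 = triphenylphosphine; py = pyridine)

bromofluoro(pyridine)tris(triphenylphosphine)osmium(II)

There is no counter-ion, so the complex is neutral overall.
Ligand charges: 3×triphenylphosphine (neutral), 1×bromo (-1 each), 1×fluoro (-1 each), 1×pyridine (neutral); total -2. So Os + (-2) = 0, giving Os = +2.
Ligands are named alphabetically: bromo before fluoro before pyridine before triphenylphosphine.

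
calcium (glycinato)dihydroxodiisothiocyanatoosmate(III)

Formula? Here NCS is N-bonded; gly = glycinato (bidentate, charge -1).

Ligands: 2 hydroxo (OH, -1), 2 isothiocyanato (NCS, -1), 1 glycinato (gly, -1). Ligand charge sum = -5.
With Os in oxidation state +3, the complex ion is [Os...]^2−.
Charge balance with calcium (+2) requires 1 complex ion per 1 calcium.

Ca[Os(gly)(NCS)2(OH)2]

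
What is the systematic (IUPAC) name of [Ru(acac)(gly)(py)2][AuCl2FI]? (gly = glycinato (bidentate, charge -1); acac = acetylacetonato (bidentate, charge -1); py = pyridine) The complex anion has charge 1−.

Both ions are complex: the cation is named first with the plain metal name, the anion second with the -ate form; each ion's ligands are alphabetised independently.
The complex anion is given as 1−; its ligand charges sum to -4, so Au = +3.
A 1:1 salt means the cation carries the equal and opposite charge, 1+.
Cation: ligand charges sum to -2; for the ion to be 1+, Ru = +3.

(acetylacetonato)(glycinato)bis(pyridine)ruthenium(III) dichlorofluoroiodoaurate(III)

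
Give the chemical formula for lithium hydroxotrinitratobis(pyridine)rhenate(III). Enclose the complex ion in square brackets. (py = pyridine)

Ligands: 3 nitrato (NO3, -1), 2 pyridine (py, neutral), 1 hydroxo (OH, -1). Ligand charge sum = -4.
Charge balance with lithium (+1) requires 1 complex ion per 1 lithium.

Li[Re(NO3)3(OH)(py)2]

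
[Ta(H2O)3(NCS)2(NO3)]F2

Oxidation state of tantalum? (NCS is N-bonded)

+5

2 fluoride outside the brackets (-1 each) → the complex ion is 2+.
Ligand charges: 1×NO3 = -1; 3×H2O neutral; 2×NCS = -2; sum -3.
Ta + (-3) = 2+ ⇒ Ta is +5.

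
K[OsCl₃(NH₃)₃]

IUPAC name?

The 1 potassium counter-ion carries a total charge of +1, so each complex ion is 1−.
Ligand charges: 3×chloro (-1 each), 3×ammine (neutral); total -3. So Os + (-3) = 1−, giving Os = +2.
The complex ion is anionic, so osmium takes the -ate form osmate(II).

potassium triamminetrichloroosmate(II)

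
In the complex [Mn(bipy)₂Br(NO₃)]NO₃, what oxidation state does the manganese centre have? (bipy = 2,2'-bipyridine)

1 nitrate outside the brackets (-1 each) → the complex ion is 1+.
Ligand charges: 2×bipy neutral; 1×Br = -1; 1×NO3 = -1; sum -2.
Mn + (-2) = 1+ ⇒ Mn is +3.

+3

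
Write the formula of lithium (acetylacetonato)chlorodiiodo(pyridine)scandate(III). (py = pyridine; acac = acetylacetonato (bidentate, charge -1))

Li[Sc(acac)ClI2(py)]

Ligands: 1 pyridine (py, neutral), 1 acetylacetonato (acac, -1), 1 chloro (Cl, -1), 2 iodo (I, -1). Ligand charge sum = -4.
With Sc in oxidation state +3, the complex ion is [Sc...]^1−.
Charge balance with lithium (+1) requires 1 complex ion per 1 lithium.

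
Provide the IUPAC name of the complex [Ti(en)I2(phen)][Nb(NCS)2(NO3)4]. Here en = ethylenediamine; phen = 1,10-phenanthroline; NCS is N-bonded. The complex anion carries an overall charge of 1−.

Both ions are complex: the cation is named first with the plain metal name, the anion second with the -ate form; each ion's ligands are alphabetised independently.
The complex anion is given as 1−; its ligand charges sum to -6, so Nb = +5.
A 1:1 salt means the cation carries the equal and opposite charge, 1+.
Cation: ligand charges sum to -2; for the ion to be 1+, Ti = +3.

(ethylenediamine)diiodo(1,10-phenanthroline)titanium(III) diisothiocyanatotetranitratoniobate(V)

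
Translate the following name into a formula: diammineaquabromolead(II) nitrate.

Ligands: 1 bromo (Br, -1), 1 aqua (H2O, neutral), 2 ammine (NH3, neutral). Ligand charge sum = -1.
Charge balance with nitrate (-1) requires 1 complex ion per 1 nitrate.

[PbBr(H2O)(NH3)2]NO3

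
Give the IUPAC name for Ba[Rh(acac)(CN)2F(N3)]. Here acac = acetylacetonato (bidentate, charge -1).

barium (acetylacetonato)azidodicyanofluororhodate(III)

The 1 barium counter-ion carries a total charge of +2, so each complex ion is 2−.
Ligand charges: 1×fluoro (-1 each), 1×azido (-1 each), 1×acetylacetonato (-1 each), 2×cyano (-1 each); total -5. So Rh + (-5) = 2−, giving Rh = +3.
Ligands are named alphabetically: acetylacetonato before azido before cyano before fluoro.
The complex ion is anionic, so rhodium takes the -ate form rhodate(III).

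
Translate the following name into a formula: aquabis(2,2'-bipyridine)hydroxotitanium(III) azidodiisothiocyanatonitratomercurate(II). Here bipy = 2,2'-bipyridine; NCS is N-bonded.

[Ti(bipy)2(H2O)(OH)][Hg(N3)(NCS)2(NO3)]

Cation [Ti…]: ligand charges -1, Ti(III) ⇒ ion charge 2+.
Anion [Hg…]: ligand charges -4, Hg(II) ⇒ ion charge 2−.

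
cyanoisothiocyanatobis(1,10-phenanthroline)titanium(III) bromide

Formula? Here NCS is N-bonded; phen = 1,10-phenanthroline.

[Ti(CN)(NCS)(phen)2]Br

Ligands: 1 cyano (CN, -1), 1 isothiocyanato (NCS, -1), 2 1,10-phenanthroline (phen, neutral). Ligand charge sum = -2.
With Ti in oxidation state +3, the complex ion is [Ti...]^1+.
Charge balance with bromide (-1) requires 1 complex ion per 1 bromide.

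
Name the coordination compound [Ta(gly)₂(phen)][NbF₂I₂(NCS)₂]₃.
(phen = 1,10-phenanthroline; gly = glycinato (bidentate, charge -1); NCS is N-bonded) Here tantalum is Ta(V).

bis(glycinato)(1,10-phenanthroline)tantalum(V) difluorodiiododiisothiocyanatoniobate(V)

Both ions are complex: the cation is named first with the plain metal name, the anion second with the -ate form; each ion's ligands are alphabetised independently.
Ta is given as +5; the cation's ligand charges sum to -2, so the complex cation is 3+.
With 3 anions per cation, each anion must be 3/3 = 1−.
Anion: ligand charges sum to -6; for the ion to be 1−, Nb = +5.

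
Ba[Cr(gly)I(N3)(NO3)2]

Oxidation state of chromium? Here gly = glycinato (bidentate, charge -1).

1 barium outside the brackets (+2 each) → the complex ion is 2−.
Ligand charges: 1×N3 = -1; 1×I = -1; 2×NO3 = -2; 1×gly = -1; sum -5.
Cr + (-5) = 2− ⇒ Cr is +3.

+3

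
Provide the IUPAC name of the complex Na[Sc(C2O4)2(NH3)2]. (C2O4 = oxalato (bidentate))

sodium diamminedioxalatoscandate(III)

The 1 sodium counter-ion carries a total charge of +1, so each complex ion is 1−.
Ligand charges: 2×oxalato (-2 each), 2×ammine (neutral); total -4. So Sc + (-4) = 1−, giving Sc = +3.
The complex ion is anionic, so scandium takes the -ate form scandate(III).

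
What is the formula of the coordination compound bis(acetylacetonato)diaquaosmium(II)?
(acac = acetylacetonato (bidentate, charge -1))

Ligands: 2 aqua (H2O, neutral), 2 acetylacetonato (acac, -1). Ligand charge sum = -2.
With Os in oxidation state +2, the complex ion is [Os...].

[Os(acac)2(H2O)2]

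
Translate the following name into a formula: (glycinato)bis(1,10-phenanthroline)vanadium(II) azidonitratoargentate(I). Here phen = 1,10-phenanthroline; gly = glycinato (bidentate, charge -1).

Cation [V…]: ligand charges -1, V(II) ⇒ ion charge 1+.
Anion [Ag…]: ligand charges -2, Ag(I) ⇒ ion charge 1−.

[V(gly)(phen)2][Ag(N3)(NO3)]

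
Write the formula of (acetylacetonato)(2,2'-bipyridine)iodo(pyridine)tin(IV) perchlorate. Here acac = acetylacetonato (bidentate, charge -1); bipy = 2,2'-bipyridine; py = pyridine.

Ligands: 1 iodo (I, -1), 1 acetylacetonato (acac, -1), 1 2,2'-bipyridine (bipy, neutral), 1 pyridine (py, neutral). Ligand charge sum = -2.
With Sn in oxidation state +4, the complex ion is [Sn...]^2+.
Charge balance with perchlorate (-1) requires 1 complex ion per 2 perchlorate.

[Sn(acac)(bipy)I(py)](ClO4)2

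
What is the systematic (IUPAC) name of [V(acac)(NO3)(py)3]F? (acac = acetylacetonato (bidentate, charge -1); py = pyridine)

The 1 fluoride counter-ion carries a total charge of -1, so each complex ion is 1+.
Ligand charges: 1×acetylacetonato (-1 each), 3×pyridine (neutral), 1×nitrato (-1 each); total -2. So V + (-2) = 1+, giving V = +3.
Ligands are named alphabetically: acetylacetonato before nitrato before pyridine.

(acetylacetonato)nitratotris(pyridine)vanadium(III) fluoride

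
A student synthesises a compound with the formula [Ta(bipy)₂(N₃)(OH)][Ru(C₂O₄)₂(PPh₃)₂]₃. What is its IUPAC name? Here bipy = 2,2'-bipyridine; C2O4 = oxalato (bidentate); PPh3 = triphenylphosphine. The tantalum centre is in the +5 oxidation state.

Both ions are complex: the cation is named first with the plain metal name, the anion second with the -ate form; each ion's ligands are alphabetised independently.
Ta is given as +5; the cation's ligand charges sum to -2, so the complex cation is 3+.
With 3 anions per cation, each anion must be 3/3 = 1−.
Anion: ligand charges sum to -4; for the ion to be 1−, Ru = +3.

azidobis(2,2'-bipyridine)hydroxotantalum(V) dioxalatobis(triphenylphosphine)ruthenate(III)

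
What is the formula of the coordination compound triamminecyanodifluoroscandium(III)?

[Sc(CN)F2(NH3)3]

Ligands: 3 ammine (NH3, neutral), 2 fluoro (F, -1), 1 cyano (CN, -1). Ligand charge sum = -3.
With Sc in oxidation state +3, the complex ion is [Sc...].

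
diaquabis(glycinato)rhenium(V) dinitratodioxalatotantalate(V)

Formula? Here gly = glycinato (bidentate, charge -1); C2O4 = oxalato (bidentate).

Cation [Re…]: ligand charges -2, Re(V) ⇒ ion charge 3+.
Anion [Ta…]: ligand charges -6, Ta(V) ⇒ ion charge 1−.

[Re(gly)2(H2O)2][Ta(C2O4)2(NO3)2]3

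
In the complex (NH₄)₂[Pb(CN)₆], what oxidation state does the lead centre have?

+4

2 ammonium outside the brackets (+1 each) → the complex ion is 2−.
Ligand charges: 6×CN = -6; sum -6.
Pb + (-6) = 2− ⇒ Pb is +4.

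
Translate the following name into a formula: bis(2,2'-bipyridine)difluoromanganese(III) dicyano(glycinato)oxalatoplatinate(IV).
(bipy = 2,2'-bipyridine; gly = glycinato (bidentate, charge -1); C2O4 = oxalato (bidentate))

[Mn(bipy)2F2][Pt(C2O4)(CN)2(gly)]

Cation [Mn…]: ligand charges -2, Mn(III) ⇒ ion charge 1+.
Anion [Pt…]: ligand charges -5, Pt(IV) ⇒ ion charge 1−.
One 1+ cation balances one 1− anion.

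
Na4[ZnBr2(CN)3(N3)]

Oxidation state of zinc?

4 sodium outside the brackets (+1 each) → the complex ion is 4−.
Ligand charges: 1×N3 = -1; 3×CN = -3; 2×Br = -2; sum -6.
Zn + (-6) = 4− ⇒ Zn is +2.

+2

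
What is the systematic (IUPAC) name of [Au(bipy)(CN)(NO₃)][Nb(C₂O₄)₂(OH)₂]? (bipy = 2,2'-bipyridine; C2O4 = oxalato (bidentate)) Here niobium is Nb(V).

(2,2'-bipyridine)cyanonitratogold(III) dihydroxodioxalatoniobate(V)

Both ions are complex: the cation is named first with the plain metal name, the anion second with the -ate form; each ion's ligands are alphabetised independently.
Nb is given as +5; the anion's ligand charges sum to -6, so the complex anion is 1−.
A 1:1 salt means the cation carries the equal and opposite charge, 1+.
Cation: ligand charges sum to -2; for the ion to be 1+, Au = +3.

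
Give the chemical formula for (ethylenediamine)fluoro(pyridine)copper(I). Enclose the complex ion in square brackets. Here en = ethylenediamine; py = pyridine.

Ligands: 1 fluoro (F, -1), 1 ethylenediamine (en, neutral), 1 pyridine (py, neutral). Ligand charge sum = -1.
With Cu in oxidation state +1, the complex ion is [Cu...].

[Cu(en)F(py)]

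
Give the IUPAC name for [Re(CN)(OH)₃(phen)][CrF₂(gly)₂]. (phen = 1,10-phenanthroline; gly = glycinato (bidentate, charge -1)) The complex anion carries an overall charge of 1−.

The complex anion is given as 1−; its ligand charges sum to -4, so Cr = +3.
A 1:1 salt means the cation carries the equal and opposite charge, 1+.
Cation: ligand charges sum to -4; for the ion to be 1+, Re = +5.

cyanotrihydroxo(1,10-phenanthroline)rhenium(V) difluorobis(glycinato)chromate(III)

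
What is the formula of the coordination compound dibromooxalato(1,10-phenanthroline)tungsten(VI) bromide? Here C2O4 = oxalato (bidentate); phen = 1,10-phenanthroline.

Ligands: 1 oxalato (C2O4, -2), 1 1,10-phenanthroline (phen, neutral), 2 bromo (Br, -1). Ligand charge sum = -4.
With W in oxidation state +6, the complex ion is [W...]^2+.
Charge balance with bromide (-1) requires 1 complex ion per 2 bromide.

[WBr2(C2O4)(phen)]Br2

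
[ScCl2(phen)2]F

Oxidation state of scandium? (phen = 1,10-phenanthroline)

+3

1 fluoride outside the brackets (-1 each) → the complex ion is 1+.
Ligand charges: 2×phen neutral; 2×Cl = -2; sum -2.
Sc + (-2) = 1+ ⇒ Sc is +3.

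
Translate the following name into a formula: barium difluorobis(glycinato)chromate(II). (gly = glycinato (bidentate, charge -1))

Ba[CrF2(gly)2]

Ligands: 2 glycinato (gly, -1), 2 fluoro (F, -1). Ligand charge sum = -4.
With Cr in oxidation state +2, the complex ion is [Cr...]^2−.
Charge balance with barium (+2) requires 1 complex ion per 1 barium.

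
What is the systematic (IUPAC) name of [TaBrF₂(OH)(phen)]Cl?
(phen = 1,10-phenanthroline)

The 1 chloride counter-ion carries a total charge of -1, so each complex ion is 1+.
Ligand charges: 1×hydroxo (-1 each), 2×fluoro (-1 each), 1×1,10-phenanthroline (neutral), 1×bromo (-1 each); total -4. So Ta + (-4) = 1+, giving Ta = +5.
Ligands are named alphabetically: bromo before fluoro before hydroxo before phenanthroline.

bromodifluorohydroxo(1,10-phenanthroline)tantalum(V) chloride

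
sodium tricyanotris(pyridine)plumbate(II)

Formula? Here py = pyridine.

Ligands: 3 pyridine (py, neutral), 3 cyano (CN, -1). Ligand charge sum = -3.
With Pb in oxidation state +2, the complex ion is [Pb...]^1−.
Charge balance with sodium (+1) requires 1 complex ion per 1 sodium.

Na[Pb(CN)3(py)3]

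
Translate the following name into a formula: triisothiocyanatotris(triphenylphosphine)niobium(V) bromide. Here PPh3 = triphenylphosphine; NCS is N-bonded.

Ligands: 3 triphenylphosphine (PPh3, neutral), 3 isothiocyanato (NCS, -1). Ligand charge sum = -3.
With Nb in oxidation state +5, the complex ion is [Nb...]^2+.
Charge balance with bromide (-1) requires 1 complex ion per 2 bromide.

[Nb(NCS)3(PPh3)3]Br2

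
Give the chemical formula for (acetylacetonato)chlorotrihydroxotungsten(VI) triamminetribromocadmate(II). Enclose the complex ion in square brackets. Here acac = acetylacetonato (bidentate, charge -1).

[W(acac)Cl(OH)3][CdBr3(NH3)3]

Cation [W…]: ligand charges -5, W(VI) ⇒ ion charge 1+.
Anion [Cd…]: ligand charges -3, Cd(II) ⇒ ion charge 1−.
One 1+ cation balances one 1− anion.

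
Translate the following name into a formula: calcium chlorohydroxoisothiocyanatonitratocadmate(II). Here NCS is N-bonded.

Ca[CdCl(NCS)(NO3)(OH)]

Ligands: 1 isothiocyanato (NCS, -1), 1 nitrato (NO3, -1), 1 hydroxo (OH, -1), 1 chloro (Cl, -1). Ligand charge sum = -4.
With Cd in oxidation state +2, the complex ion is [Cd...]^2−.
Charge balance with calcium (+2) requires 1 complex ion per 1 calcium.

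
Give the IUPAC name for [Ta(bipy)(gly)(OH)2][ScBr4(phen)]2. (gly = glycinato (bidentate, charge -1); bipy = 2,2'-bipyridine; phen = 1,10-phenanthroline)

(2,2'-bipyridine)(glycinato)dihydroxotantalum(V) tetrabromo(1,10-phenanthroline)scandate(III)

Both ions are complex: the cation is named first with the plain metal name, the anion second with the -ate form; each ion's ligands are alphabetised independently.
Scandium is always +3 in its complexes; the anion's ligand charges sum to -4, so the complex anion is 1−.
With 2 anions per cation, the cation must be 2×1 = 2+.
Cation: ligand charges sum to -3; for the ion to be 2+, Ta = +5.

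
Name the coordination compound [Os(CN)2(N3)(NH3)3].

triammineazidodicyanoosmium(III)

There is no counter-ion, so the complex is neutral overall.
Ligand charges: 1×azido (-1 each), 2×cyano (-1 each), 3×ammine (neutral); total -3. So Os + (-3) = 0, giving Os = +3.
Ligands are named alphabetically: ammine before azido before cyano.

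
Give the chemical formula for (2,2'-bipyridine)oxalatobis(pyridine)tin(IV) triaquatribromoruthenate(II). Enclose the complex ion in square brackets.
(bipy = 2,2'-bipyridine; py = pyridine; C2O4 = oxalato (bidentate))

[Sn(bipy)(C2O4)(py)2][RuBr3(H2O)3]2

Cation [Sn…]: ligand charges -2, Sn(IV) ⇒ ion charge 2+.
Anion [Ru…]: ligand charges -3, Ru(II) ⇒ ion charge 1−.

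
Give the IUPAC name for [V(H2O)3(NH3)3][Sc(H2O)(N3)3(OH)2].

triamminetriaquavanadium(II) aquatriazidodihydroxoscandate(III)

Scandium is always +3 in its complexes; the anion's ligand charges sum to -5, so the complex anion is 2−.
A 1:1 salt means the cation carries the equal and opposite charge, 2+.
Cation: ligand charges sum to 0; for the ion to be 2+, V = +2.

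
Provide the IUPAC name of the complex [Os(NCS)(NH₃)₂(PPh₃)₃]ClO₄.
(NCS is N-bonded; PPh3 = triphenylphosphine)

The 1 perchlorate counter-ion carries a total charge of -1, so each complex ion is 1+.
Ligand charges: 2×ammine (neutral), 1×isothiocyanato (-1 each), 3×triphenylphosphine (neutral); total -1. So Os + (-1) = 1+, giving Os = +2.
Ligands are named alphabetically: ammine before isothiocyanato before triphenylphosphine.

diammineisothiocyanatotris(triphenylphosphine)osmium(II) perchlorate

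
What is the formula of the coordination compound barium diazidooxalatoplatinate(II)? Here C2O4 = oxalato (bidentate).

Ligands: 1 oxalato (C2O4, -2), 2 azido (N3, -1). Ligand charge sum = -4.
With Pt in oxidation state +2, the complex ion is [Pt...]^2−.
Charge balance with barium (+2) requires 1 complex ion per 1 barium.

Ba[Pt(C2O4)(N3)2]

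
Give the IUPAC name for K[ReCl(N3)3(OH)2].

potassium triazidochlorodihydroxorhenate(V)

The 1 potassium counter-ion carries a total charge of +1, so each complex ion is 1−.
Ligand charges: 1×chloro (-1 each), 3×azido (-1 each), 2×hydroxo (-1 each); total -6. So Re + (-6) = 1−, giving Re = +5.
The complex ion is anionic, so rhenium takes the -ate form rhenate(V).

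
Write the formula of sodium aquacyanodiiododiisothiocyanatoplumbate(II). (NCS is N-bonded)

Na3[Pb(CN)(H2O)I2(NCS)2]

Ligands: 1 cyano (CN, -1), 2 iodo (I, -1), 1 aqua (H2O, neutral), 2 isothiocyanato (NCS, -1). Ligand charge sum = -5.
With Pb in oxidation state +2, the complex ion is [Pb...]^3−.
Charge balance with sodium (+1) requires 1 complex ion per 3 sodium.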